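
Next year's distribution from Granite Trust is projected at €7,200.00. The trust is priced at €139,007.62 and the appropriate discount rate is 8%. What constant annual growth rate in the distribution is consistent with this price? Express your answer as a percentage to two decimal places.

2.82%

P = D₁/(r−g) ⇒ g = r − D₁/P = 0.08 − €7,200.00/€139,007.62 = 0.028204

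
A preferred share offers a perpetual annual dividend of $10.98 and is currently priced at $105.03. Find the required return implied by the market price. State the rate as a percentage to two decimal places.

P = C/r ⇒ r = C/P = $10.98/$105.03 = 0.104542

10.45%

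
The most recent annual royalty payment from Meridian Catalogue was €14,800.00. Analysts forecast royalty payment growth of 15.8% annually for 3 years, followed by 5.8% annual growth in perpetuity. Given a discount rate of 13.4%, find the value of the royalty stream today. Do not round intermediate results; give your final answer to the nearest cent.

€265697.78

D_1 = 17138.40000
D_2 = 19846.26720
D_3 = 22981.97742
Terminal value at year 3: TV = D_3×(1+g_2)/(r−g_2) = 24314.93211/0.076 = 319933.31721
P_0 = D_1/(1+r)^1 + D_2/(1+r)^2 + D_3/(1+r)^3 + TV/(1+r)^3
    = 15113.22751 + 15433.08418 + 15759.71030 + 219391.75655 = 265697.77854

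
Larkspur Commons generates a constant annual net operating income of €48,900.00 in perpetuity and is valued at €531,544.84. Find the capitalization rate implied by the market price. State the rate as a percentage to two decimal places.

9.20%

P = C/r ⇒ r = C/P = €48,900.00/€531,544.84 = 0.091996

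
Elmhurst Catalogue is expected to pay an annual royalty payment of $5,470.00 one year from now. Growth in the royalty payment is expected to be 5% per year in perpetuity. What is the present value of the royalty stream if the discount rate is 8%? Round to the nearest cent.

$182333.33

Growing perpetuity: P = D₁ / (r − g) = $5,470.0000 / (0.08 − 0.05) = $182,333.33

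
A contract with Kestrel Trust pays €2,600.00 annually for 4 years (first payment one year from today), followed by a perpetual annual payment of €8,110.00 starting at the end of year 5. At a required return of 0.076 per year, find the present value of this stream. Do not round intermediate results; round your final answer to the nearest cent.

PV of 4-year annuity: €2,600.00 × [1 − (1+0.076)^−4] / 0.076 = 8688.76338
Perpetuity value at year 4: €8,110.00 / 0.076 = 106710.52632
PV of perpetuity: 106710.52632 / (1+0.076)^4 = 79608.26824
Total PV = 8688.76338 + 79608.26824 = 88297.03162

€88297.03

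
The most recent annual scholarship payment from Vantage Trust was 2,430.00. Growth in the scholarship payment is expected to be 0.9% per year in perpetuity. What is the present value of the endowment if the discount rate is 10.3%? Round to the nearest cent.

D₁ = D₀ × (1 + g) = 2,430.00 × 1.009 = 2,451.8700
Growing perpetuity: P = D₁ / (r − g) = 2,451.8700 / (0.103 − 0.009) = 26,083.72

26083.72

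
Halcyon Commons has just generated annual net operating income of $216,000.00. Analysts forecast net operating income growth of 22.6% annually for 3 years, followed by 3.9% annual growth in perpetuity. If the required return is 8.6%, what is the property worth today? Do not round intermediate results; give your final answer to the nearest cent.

D_1 = 264816.00000
D_2 = 324664.41600
D_3 = 398038.57402
Terminal value at year 3: TV = D_3×(1+g_2)/(r−g_2) = 413562.07840/0.047 = 8799193.15750
P_0 = D_1/(1+r)^1 + D_2/(1+r)^2 + D_3/(1+r)^3 + TV/(1+r)^3
    = 243845.30387 + 275280.24175 + 310767.56573 + 6869946.82547 = 7699839.93682

$7699839.94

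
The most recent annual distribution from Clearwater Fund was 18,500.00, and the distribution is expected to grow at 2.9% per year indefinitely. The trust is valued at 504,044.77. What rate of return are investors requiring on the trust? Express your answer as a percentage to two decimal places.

D₁ = 18,500.00 × 1.029 = 19,036.5000
P = D₁/(r − g) ⇒ r = D₁/P + g = 19,036.5000/504,044.77 + 0.029 = 0.037767 + 0.029 = 0.066767

6.68%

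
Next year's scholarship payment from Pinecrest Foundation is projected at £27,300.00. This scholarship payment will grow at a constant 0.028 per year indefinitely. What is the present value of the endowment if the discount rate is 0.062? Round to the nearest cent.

£802941.18

Growing perpetuity: P = D₁ / (r − g) = £27,300.0000 / (0.062 − 0.028) = £802,941.18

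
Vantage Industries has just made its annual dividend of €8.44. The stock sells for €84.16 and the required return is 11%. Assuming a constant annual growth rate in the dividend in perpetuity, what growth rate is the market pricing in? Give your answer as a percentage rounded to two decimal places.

0.88%

P = D₀(1+g)/(r−g) ⇒ P(r−g) = D₀(1+g) ⇒ g(P+D₀) = P·r − D₀
g = (P·r − D₀)/(P + D₀) = (€84.16×0.11 − €8.44) / (€84.16 + €8.44) = 0.008829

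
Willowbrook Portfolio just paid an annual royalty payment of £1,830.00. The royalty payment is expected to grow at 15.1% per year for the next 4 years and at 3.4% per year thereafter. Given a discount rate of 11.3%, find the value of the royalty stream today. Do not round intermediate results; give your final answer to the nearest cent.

£35361.11

D_1 = 2106.33000
D_2 = 2424.38583
D_3 = 2790.46809
D_4 = 3211.82877
Terminal value at year 4: TV = D_4×(1+g_2)/(r−g_2) = 3321.03095/0.079 = 42038.36646
P_0 = D_1/(1+r)^1 + D_2/(1+r)^2 + D_3/(1+r)^3 + D_4/(1+r)^4 + TV/(1+r)^4
    = 1892.47978 + 1957.09275 + 2023.91173 + 2093.01204 + 27394.61330 = 35361.10961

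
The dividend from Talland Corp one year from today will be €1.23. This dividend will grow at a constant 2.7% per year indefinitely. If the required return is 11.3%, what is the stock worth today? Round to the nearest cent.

€14.30

Growing perpetuity: P = D₁ / (r − g) = €1.2300 / (0.113 − 0.027) = €14.30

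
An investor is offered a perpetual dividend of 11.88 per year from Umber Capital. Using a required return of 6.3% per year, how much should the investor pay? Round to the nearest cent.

188.57

Level perpetuity: PV = C / r = 11.88 / 0.063 = 188.57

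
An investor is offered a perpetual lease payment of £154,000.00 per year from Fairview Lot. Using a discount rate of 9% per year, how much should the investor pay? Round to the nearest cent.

Level perpetuity: PV = C / r = £154,000.00 / 0.09 = £1,711,111.11

£1711111.11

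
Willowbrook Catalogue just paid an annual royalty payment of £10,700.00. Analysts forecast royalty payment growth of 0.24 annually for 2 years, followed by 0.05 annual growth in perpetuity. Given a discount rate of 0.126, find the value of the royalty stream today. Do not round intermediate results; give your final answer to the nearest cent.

D_1 = 13268.00000
D_2 = 16452.32000
Terminal value at year 2: TV = D_2×(1+g_2)/(r−g_2) = 17274.93600/0.076 = 227301.78947
P_0 = D_1/(1+r)^1 + D_2/(1+r)^2 + TV/(1+r)^2
    = 11783.30373 + 12976.28475 + 179277.61822 = 204037.20669

£204037.21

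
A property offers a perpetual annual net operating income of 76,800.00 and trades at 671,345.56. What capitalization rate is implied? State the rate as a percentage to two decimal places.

11.44%

P = C/r ⇒ r = C/P = 76,800.00/671,345.56 = 0.114397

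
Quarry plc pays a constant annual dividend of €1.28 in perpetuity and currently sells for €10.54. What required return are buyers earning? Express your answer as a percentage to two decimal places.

12.14%

P = C/r ⇒ r = C/P = €1.28/€10.54 = 0.121442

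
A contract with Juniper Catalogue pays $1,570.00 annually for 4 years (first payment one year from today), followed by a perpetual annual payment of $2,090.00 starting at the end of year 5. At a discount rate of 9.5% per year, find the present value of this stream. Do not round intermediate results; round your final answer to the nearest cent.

PV of 4-year annuity: $1,570.00 × [1 − (1+0.095)^−4] / 0.095 = 5031.03536
Perpetuity value at year 4: $2,090.00 / 0.095 = 22000.00000
PV of perpetuity: 22000.00000 / (1+0.095)^4 = 15302.63446
Total PV = 5031.03536 + 15302.63446 = 20333.66982

$20333.67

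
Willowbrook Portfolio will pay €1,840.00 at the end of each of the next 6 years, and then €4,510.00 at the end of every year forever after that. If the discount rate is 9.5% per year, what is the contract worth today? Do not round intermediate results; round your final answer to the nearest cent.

€35672.75

PV of 6-year annuity: €1,840.00 × [1 − (1+0.095)^−6] / 0.095 = 8132.47869
Perpetuity value at year 6: €4,510.00 / 0.095 = 47473.68421
PV of perpetuity: 47473.68421 / (1+0.095)^6 = 27540.27177
Total PV = 8132.47869 + 27540.27177 = 35672.75046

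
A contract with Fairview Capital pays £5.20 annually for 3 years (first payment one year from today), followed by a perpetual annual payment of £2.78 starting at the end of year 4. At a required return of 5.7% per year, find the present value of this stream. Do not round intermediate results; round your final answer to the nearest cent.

£55.28

PV of 3-year annuity: £5.20 × [1 − (1+0.057)^−3] / 0.057 = 13.97717
Perpetuity value at year 3: £2.78 / 0.057 = 48.77193
PV of perpetuity: 48.77193 / (1+0.057)^3 = 41.29952
Total PV = 13.97717 + 41.29952 = 55.27669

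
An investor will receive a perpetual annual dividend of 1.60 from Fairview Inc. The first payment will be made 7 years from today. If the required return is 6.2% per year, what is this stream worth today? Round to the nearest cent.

17.99

Value at end of year 6: C / r = 1.60 / 0.062 = 25.8065
Discount to today: PV = 25.8065 / (1 + 0.062)^6 = 25.8065 / 1.434654 = 17.99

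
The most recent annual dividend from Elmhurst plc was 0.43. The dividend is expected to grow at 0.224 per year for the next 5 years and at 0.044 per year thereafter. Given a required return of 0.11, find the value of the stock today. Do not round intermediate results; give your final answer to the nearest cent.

D_1 = 0.52632
D_2 = 0.64422
D_3 = 0.78852
D_4 = 0.96515
D_5 = 1.18134
Terminal value at year 5: TV = D_5×(1+g_2)/(r−g_2) = 1.23332/0.066 = 18.68668
P_0 = D_1/(1+r)^1 + D_2/(1+r)^2 + D_3/(1+r)^3 + D_4/(1+r)^4 + D_5/(1+r)^5 + TV/(1+r)^5
    = 0.47416 + 0.52286 + 0.57656 + 0.63577 + 0.70107 + 11.08963 = 14.00006

14.00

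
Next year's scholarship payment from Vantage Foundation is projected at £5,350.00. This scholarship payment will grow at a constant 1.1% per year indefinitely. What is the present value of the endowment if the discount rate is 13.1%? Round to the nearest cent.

Growing perpetuity: P = D₁ / (r − g) = £5,350.0000 / (0.131 − 0.011) = £44,583.33

£44583.33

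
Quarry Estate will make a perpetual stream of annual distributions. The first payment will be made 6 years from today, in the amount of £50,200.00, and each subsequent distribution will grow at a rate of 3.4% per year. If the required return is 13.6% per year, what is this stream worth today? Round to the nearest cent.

£260142.85

Value at end of year 5: C₁ / (r − g) = £50,200.00 / (0.136 − 0.034) = £492,156.8627
Discount to today: PV = £492,156.8627 / (1 + 0.136)^5 = £492,156.8627 / 1.891872 = £260,142.85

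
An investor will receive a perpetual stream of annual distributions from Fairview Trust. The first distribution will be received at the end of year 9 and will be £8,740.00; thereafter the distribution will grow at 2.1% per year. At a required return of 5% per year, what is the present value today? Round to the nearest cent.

Value at end of year 8: C₁ / (r − g) = £8,740.00 / (0.05 − 0.021) = £301,379.3103
Discount to today: PV = £301,379.3103 / (1 + 0.05)^8 = £301,379.3103 / 1.477455 = £203,985.38

£203985.38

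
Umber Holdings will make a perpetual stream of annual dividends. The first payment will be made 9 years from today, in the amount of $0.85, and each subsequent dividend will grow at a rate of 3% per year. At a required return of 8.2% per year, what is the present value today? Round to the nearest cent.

$8.70

Value at end of year 8: C₁ / (r − g) = $0.85 / (0.082 − 0.03) = $16.3462
Discount to today: PV = $16.3462 / (1 + 0.082)^8 = $16.3462 / 1.878530 = $8.70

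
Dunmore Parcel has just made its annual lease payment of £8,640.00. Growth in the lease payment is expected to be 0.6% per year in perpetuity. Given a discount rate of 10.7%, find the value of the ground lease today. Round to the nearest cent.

£86057.82

D₁ = D₀ × (1 + g) = £8,640.00 × 1.006 = £8,691.8400
Growing perpetuity: P = D₁ / (r − g) = £8,691.8400 / (0.107 − 0.006) = £86,057.82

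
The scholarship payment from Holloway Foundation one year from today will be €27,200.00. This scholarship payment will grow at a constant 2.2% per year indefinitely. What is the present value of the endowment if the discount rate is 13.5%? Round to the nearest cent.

Growing perpetuity: P = D₁ / (r − g) = €27,200.0000 / (0.135 − 0.022) = €240,707.96

€240707.96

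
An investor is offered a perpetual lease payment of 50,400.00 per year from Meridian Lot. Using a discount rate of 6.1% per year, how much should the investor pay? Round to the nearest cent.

826229.51

Level perpetuity: PV = C / r = 50,400.00 / 0.061 = 826,229.51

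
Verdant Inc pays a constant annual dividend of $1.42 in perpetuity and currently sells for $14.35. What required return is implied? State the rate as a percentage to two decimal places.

P = C/r ⇒ r = C/P = $1.42/$14.35 = 0.098955

9.90%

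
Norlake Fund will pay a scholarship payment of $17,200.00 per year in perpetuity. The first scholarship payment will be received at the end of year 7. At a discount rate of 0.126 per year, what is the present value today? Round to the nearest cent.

$66977.29

Value at end of year 6: C / r = $17,200.00 / 0.126 = $136,507.9365
Discount to today: PV = $136,507.9365 / (1 + 0.126)^6 = $136,507.9365 / 2.038123 = $66,977.29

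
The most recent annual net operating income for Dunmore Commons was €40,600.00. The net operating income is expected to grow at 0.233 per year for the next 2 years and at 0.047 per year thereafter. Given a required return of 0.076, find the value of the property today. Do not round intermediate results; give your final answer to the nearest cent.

D_1 = 50059.80000
D_2 = 61723.73340
Terminal value at year 2: TV = D_2×(1+g_2)/(r−g_2) = 64624.74887/0.029 = 2228439.61620
P_0 = D_1/(1+r)^1 + D_2/(1+r)^2 + TV/(1+r)^2
    = 46523.97770 + 53312.32760 + 1924758.86199 = 2024595.16729

€2024595.17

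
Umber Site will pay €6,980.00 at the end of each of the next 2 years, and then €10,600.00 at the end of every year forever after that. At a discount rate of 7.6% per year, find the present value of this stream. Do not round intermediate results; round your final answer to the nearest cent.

€132982.69

PV of 2-year annuity: €6,980.00 × [1 − (1+0.076)^−2] / 0.076 = 12515.78889
Perpetuity value at year 2: €10,600.00 / 0.076 = 139473.68421
PV of perpetuity: 139473.68421 / (1+0.076)^2 = 120466.89879
Total PV = 12515.78889 + 120466.89879 = 132982.68768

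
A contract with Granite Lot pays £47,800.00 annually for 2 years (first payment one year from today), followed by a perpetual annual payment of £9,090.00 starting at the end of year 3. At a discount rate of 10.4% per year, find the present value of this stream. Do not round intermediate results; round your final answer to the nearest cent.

PV of 2-year annuity: £47,800.00 × [1 − (1+0.104)^−2] / 0.104 = 82515.49044
Perpetuity value at year 2: £9,090.00 / 0.104 = 87403.84615
PV of perpetuity: 87403.84615 / (1+0.104)^2 = 71712.09285
Total PV = 82515.49044 + 71712.09285 = 154227.58329

£154227.58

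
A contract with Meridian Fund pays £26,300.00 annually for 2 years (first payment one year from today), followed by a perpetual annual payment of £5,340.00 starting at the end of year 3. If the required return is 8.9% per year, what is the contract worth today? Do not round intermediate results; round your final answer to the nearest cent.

PV of 2-year annuity: £26,300.00 × [1 − (1+0.089)^−2] / 0.089 = 46327.45352
Perpetuity value at year 2: £5,340.00 / 0.089 = 60000.00000
PV of perpetuity: 60000.00000 / (1+0.089)^2 = 50593.58929
Total PV = 46327.45352 + 50593.58929 = 96921.04280

£96921.04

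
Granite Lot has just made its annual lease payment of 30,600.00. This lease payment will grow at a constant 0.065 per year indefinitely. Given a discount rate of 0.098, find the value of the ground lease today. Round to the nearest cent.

987545.45

D₁ = D₀ × (1 + g) = 30,600.00 × 1.065 = 32,589.0000
Growing perpetuity: P = D₁ / (r − g) = 32,589.0000 / (0.098 − 0.065) = 987,545.45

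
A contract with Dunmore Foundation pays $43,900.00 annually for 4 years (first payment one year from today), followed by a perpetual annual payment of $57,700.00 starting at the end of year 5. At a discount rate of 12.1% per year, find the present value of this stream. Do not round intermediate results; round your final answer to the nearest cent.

$435032.21

PV of 4-year annuity: $43,900.00 × [1 − (1+0.121)^−4] / 0.121 = 133059.29338
Perpetuity value at year 4: $57,700.00 / 0.121 = 476859.50413
PV of perpetuity: 476859.50413 / (1+0.121)^4 = 301972.91579
Total PV = 133059.29338 + 301972.91579 = 435032.20917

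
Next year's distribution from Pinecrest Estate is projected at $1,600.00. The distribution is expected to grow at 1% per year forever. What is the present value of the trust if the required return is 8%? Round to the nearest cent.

Growing perpetuity: P = D₁ / (r − g) = $1,600.0000 / (0.08 − 0.01) = $22,857.14

$22857.14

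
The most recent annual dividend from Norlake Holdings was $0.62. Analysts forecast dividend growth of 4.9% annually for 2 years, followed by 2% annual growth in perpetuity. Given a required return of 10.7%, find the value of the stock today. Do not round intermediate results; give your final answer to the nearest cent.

$7.67

D_1 = 0.65038
D_2 = 0.68225
Terminal value at year 2: TV = D_2×(1+g_2)/(r−g_2) = 0.69589/0.087 = 7.99878
P_0 = D_1/(1+r)^1 + D_2/(1+r)^2 + TV/(1+r)^2
    = 0.58752 + 0.55673 + 6.52722 = 7.67147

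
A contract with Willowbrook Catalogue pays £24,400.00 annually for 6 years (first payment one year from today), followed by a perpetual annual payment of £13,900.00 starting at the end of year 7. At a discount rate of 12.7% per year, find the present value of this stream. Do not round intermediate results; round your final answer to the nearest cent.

£151776.12

PV of 6-year annuity: £24,400.00 × [1 − (1+0.127)^−6] / 0.127 = 98360.58458
Perpetuity value at year 6: £13,900.00 / 0.127 = 109448.81890
PV of perpetuity: 109448.81890 / (1+0.127)^6 = 53415.53506
Total PV = 98360.58458 + 53415.53506 = 151776.11964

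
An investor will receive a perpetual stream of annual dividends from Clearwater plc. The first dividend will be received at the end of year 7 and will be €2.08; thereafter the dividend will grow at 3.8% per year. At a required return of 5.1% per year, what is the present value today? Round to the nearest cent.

Value at end of year 6: C₁ / (r − g) = €2.08 / (0.051 − 0.038) = €160.0000
Discount to today: PV = €160.0000 / (1 + 0.051)^6 = €160.0000 / 1.347772 = €118.71

€118.71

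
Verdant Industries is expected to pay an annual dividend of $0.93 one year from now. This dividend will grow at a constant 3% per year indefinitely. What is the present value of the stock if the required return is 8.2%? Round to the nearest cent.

Growing perpetuity: P = D₁ / (r − g) = $0.9300 / (0.082 − 0.03) = $17.88

$17.88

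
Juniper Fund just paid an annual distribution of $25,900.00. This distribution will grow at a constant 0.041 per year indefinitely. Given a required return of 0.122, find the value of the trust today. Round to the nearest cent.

D₁ = D₀ × (1 + g) = $25,900.00 × 1.041 = $26,961.9000
Growing perpetuity: P = D₁ / (r − g) = $26,961.9000 / (0.122 − 0.041) = $332,862.96

$332862.96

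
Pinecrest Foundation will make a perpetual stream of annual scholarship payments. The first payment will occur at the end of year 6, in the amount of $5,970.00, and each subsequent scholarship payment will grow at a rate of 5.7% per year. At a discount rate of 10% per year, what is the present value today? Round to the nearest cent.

Value at end of year 5: C₁ / (r − g) = $5,970.00 / (0.1 − 0.057) = $138,837.2093
Discount to today: PV = $138,837.2093 / (1 + 0.1)^5 = $138,837.2093 / 1.610510 = $86,206.98

$86206.98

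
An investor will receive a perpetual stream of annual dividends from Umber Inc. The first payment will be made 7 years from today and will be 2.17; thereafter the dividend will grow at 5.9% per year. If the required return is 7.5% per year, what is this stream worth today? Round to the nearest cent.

87.88

Value at end of year 6: C₁ / (r − g) = 2.17 / (0.075 − 0.059) = 135.6250
Discount to today: PV = 135.6250 / (1 + 0.075)^6 = 135.6250 / 1.543302 = 87.88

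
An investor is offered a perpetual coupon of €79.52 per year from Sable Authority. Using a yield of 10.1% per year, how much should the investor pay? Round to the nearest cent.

Level perpetuity: PV = C / r = €79.52 / 0.101 = €787.33

€787.33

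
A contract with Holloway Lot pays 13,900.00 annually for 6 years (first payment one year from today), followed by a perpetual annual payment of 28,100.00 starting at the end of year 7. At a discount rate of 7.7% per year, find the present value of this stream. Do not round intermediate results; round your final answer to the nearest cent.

PV of 6-year annuity: 13,900.00 × [1 − (1+0.077)^−6] / 0.077 = 64847.05155
Perpetuity value at year 6: 28,100.00 / 0.077 = 364935.06494
PV of perpetuity: 364935.06494 / (1+0.077)^6 = 233841.38518
Total PV = 64847.05155 + 233841.38518 = 298688.43673

298688.44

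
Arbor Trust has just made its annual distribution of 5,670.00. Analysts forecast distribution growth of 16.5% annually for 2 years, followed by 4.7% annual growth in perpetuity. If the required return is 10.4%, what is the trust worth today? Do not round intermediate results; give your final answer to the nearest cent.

128273.30

D_1 = 6605.55000
D_2 = 7695.46575
Terminal value at year 2: TV = D_2×(1+g_2)/(r−g_2) = 8057.15264/0.057 = 141353.55509
P_0 = D_1/(1+r)^1 + D_2/(1+r)^2 + TV/(1+r)^2
    = 5983.28804 + 6313.88639 + 115976.12362 = 128273.29805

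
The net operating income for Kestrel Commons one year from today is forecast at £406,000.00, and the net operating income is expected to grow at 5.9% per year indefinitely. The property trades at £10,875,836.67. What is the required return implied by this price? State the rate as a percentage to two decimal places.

P = D₁/(r − g) ⇒ r = D₁/P + g = £406,000.0000/£10,875,836.67 + 0.059 = 0.037330 + 0.059 = 0.096330

9.63%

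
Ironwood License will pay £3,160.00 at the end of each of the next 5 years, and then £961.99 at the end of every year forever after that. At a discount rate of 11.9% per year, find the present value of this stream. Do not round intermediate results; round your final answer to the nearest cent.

£16026.95

PV of 5-year annuity: £3,160.00 × [1 − (1+0.119)^−5] / 0.119 = 11419.36872
Perpetuity value at year 5: £961.99 / 0.119 = 8083.94958
PV of perpetuity: 8083.94958 / (1+0.119)^5 = 4607.58296
Total PV = 11419.36872 + 4607.58296 = 16026.95168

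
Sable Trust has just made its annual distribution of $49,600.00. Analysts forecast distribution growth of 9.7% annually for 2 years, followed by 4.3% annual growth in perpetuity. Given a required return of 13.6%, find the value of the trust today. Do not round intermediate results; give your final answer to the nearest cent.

$612877.93

D_1 = 54411.20000
D_2 = 59689.08640
Terminal value at year 2: TV = D_2×(1+g_2)/(r−g_2) = 62255.71712/0.093 = 669416.31307
P_0 = D_1/(1+r)^1 + D_2/(1+r)^2 + TV/(1+r)^2
    = 47897.18310 + 46252.82558 + 518727.92559 = 612877.93427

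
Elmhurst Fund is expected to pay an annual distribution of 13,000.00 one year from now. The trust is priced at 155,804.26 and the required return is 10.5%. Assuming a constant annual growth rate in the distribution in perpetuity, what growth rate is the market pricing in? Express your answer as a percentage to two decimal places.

P = D₁/(r−g) ⇒ g = r − D₁/P = 0.105 − 13,000.00/155,804.26 = 0.021562

2.16%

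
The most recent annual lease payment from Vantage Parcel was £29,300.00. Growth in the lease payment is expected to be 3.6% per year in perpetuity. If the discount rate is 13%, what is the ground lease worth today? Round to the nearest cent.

D₁ = D₀ × (1 + g) = £29,300.00 × 1.036 = £30,354.8000
Growing perpetuity: P = D₁ / (r − g) = £30,354.8000 / (0.13 − 0.036) = £322,923.40

£322923.40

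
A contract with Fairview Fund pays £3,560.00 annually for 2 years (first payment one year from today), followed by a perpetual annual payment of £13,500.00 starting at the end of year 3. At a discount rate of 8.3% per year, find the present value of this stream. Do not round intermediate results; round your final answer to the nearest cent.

PV of 2-year annuity: £3,560.00 × [1 − (1+0.083)^−2] / 0.083 = 6322.40562
Perpetuity value at year 2: £13,500.00 / 0.083 = 162650.60241
PV of perpetuity: 162650.60241 / (1+0.083)^2 = 138675.18786
Total PV = 6322.40562 + 138675.18786 = 144997.59347

£144997.59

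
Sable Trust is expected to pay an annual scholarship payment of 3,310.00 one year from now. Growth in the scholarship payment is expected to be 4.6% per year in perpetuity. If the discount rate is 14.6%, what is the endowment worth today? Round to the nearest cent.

33100.00

Growing perpetuity: P = D₁ / (r − g) = 3,310.0000 / (0.146 − 0.046) = 33,100.00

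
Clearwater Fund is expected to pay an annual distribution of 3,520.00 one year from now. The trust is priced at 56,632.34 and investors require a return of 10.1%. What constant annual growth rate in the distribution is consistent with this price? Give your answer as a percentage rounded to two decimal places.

P = D₁/(r−g) ⇒ g = r − D₁/P = 0.101 − 3,520.00/56,632.34 = 0.038845

3.88%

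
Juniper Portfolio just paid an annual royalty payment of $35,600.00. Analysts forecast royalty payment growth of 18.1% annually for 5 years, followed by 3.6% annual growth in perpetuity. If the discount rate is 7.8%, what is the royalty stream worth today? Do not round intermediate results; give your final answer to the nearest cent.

$1621855.95

D_1 = 42043.60000
D_2 = 49653.49160
D_3 = 58640.77358
D_4 = 69254.75360
D_5 = 81789.86400
Terminal value at year 5: TV = D_5×(1+g_2)/(r−g_2) = 84734.29910/0.042 = 2017483.31197
P_0 = D_1/(1+r)^1 + D_2/(1+r)^2 + D_3/(1+r)^3 + D_4/(1+r)^4 + D_5/(1+r)^5 + TV/(1+r)^5
    = 39001.48423 + 42727.97113 + 46810.51382 + 51283.13249 + 56183.09784 + 1385849.74674 = 1621855.94625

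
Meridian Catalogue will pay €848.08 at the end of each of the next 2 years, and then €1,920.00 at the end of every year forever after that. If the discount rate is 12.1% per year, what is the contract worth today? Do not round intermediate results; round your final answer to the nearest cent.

PV of 2-year annuity: €848.08 × [1 − (1+0.121)^−2] / 0.121 = 1431.41731
Perpetuity value at year 2: €1,920.00 / 0.121 = 15867.76860
PV of perpetuity: 15867.76860 / (1+0.121)^2 = 12627.12946
Total PV = 1431.41731 + 12627.12946 = 14058.54677

€14058.55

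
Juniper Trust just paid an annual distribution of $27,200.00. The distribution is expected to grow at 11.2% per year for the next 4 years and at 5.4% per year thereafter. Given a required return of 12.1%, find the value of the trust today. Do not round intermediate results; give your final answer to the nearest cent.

$520949.42

D_1 = 30246.40000
D_2 = 33633.99680
D_3 = 37401.00444
D_4 = 41589.91694
Terminal value at year 4: TV = D_4×(1+g_2)/(r−g_2) = 43835.77245/0.067 = 654265.26050
P_0 = D_1/(1+r)^1 + D_2/(1+r)^2 + D_3/(1+r)^3 + D_4/(1+r)^4 + TV/(1+r)^4
    = 26981.62355 + 26765.00035 + 26550.11631 + 26336.95748 + 414315.71921 = 520949.41690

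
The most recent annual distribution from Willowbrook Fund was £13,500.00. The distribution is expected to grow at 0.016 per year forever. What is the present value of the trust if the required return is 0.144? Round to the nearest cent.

£107156.25

D₁ = D₀ × (1 + g) = £13,500.00 × 1.016 = £13,716.0000
Growing perpetuity: P = D₁ / (r − g) = £13,716.0000 / (0.144 − 0.016) = £107,156.25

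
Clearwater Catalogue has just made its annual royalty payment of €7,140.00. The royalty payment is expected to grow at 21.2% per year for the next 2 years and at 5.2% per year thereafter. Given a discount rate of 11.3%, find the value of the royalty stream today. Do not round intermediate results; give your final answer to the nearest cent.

€162257.30

D_1 = 8653.68000
D_2 = 10488.26016
Terminal value at year 2: TV = D_2×(1+g_2)/(r−g_2) = 11033.64969/0.061 = 180879.50309
P_0 = D_1/(1+r)^1 + D_2/(1+r)^2 + TV/(1+r)^2
    = 7775.09434 + 8466.67955 + 146015.52274 = 162257.29663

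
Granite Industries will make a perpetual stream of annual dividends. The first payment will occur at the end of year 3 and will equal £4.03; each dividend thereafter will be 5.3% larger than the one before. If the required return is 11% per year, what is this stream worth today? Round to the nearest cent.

£57.38

Value at end of year 2: C₁ / (r − g) = £4.03 / (0.11 − 0.053) = £70.7018
Discount to today: PV = £70.7018 / (1 + 0.11)^2 = £70.7018 / 1.232100 = £57.38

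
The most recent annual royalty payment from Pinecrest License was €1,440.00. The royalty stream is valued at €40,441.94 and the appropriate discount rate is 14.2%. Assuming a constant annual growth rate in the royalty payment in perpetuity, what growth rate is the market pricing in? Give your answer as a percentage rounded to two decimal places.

P = D₀(1+g)/(r−g) ⇒ P(r−g) = D₀(1+g) ⇒ g(P+D₀) = P·r − D₀
g = (P·r − D₀)/(P + D₀) = (€40,441.94×0.142 − €1,440.00) / (€40,441.94 + €1,440.00) = 0.102735

10.27%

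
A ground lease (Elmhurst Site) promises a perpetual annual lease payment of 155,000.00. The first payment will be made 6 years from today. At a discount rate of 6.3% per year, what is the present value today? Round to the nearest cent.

1812695.37

Value at end of year 5: C / r = 155,000.00 / 0.063 = 2,460,317.4603
Discount to today: PV = 2,460,317.4603 / (1 + 0.063)^5 = 2,460,317.4603 / 1.357270 = 1,812,695.37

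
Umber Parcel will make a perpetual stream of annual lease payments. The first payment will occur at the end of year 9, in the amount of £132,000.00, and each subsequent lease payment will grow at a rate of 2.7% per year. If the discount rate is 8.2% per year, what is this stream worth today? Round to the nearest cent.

Value at end of year 8: C₁ / (r − g) = £132,000.00 / (0.082 − 0.027) = £2,400,000.0000
Discount to today: PV = £2,400,000.0000 / (1 + 0.082)^8 = £2,400,000.0000 / 1.878530 = £1,277,594.86

£1277594.86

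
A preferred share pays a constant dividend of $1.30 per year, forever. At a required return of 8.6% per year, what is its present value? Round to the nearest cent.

$15.12

Level perpetuity: PV = C / r = $1.30 / 0.086 = $15.12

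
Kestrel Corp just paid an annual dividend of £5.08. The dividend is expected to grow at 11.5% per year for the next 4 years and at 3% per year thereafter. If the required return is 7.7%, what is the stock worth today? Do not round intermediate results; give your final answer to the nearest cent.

£150.07

D_1 = 5.66420
D_2 = 6.31558
D_3 = 7.04188
D_4 = 7.85169
Terminal value at year 4: TV = D_4×(1+g_2)/(r−g_2) = 8.08724/0.047 = 172.06897
P_0 = D_1/(1+r)^1 + D_2/(1+r)^2 + D_3/(1+r)^3 + D_4/(1+r)^4 + TV/(1+r)^4
    = 5.25924 + 5.44480 + 5.63691 + 5.83580 + 127.89093 = 150.06768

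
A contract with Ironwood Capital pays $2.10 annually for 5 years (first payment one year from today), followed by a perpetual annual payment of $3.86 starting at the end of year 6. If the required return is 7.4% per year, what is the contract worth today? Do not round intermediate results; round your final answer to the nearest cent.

$45.02

PV of 5-year annuity: $2.10 × [1 − (1+0.074)^−5] / 0.074 = 8.51898
Perpetuity value at year 5: $3.86 / 0.074 = 52.16216
PV of perpetuity: 52.16216 / (1+0.074)^5 = 36.50347
Total PV = 8.51898 + 36.50347 = 45.02245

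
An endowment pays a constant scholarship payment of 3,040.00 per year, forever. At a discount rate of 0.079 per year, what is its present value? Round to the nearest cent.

38481.01

Level perpetuity: PV = C / r = 3,040.00 / 0.079 = 38,481.01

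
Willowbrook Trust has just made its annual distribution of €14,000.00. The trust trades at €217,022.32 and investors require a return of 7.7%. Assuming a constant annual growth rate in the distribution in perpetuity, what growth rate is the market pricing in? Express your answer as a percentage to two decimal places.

P = D₀(1+g)/(r−g) ⇒ P(r−g) = D₀(1+g) ⇒ g(P+D₀) = P·r − D₀
g = (P·r − D₀)/(P + D₀) = (€217,022.32×0.077 − €14,000.00) / (€217,022.32 + €14,000.00) = 0.011734

1.17%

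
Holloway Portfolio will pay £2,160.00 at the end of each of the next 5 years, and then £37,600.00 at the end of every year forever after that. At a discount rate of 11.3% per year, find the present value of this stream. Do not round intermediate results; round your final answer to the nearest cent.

PV of 5-year annuity: £2,160.00 × [1 − (1+0.113)^−5] / 0.113 = 7923.25596
Perpetuity value at year 5: £37,600.00 / 0.113 = 332743.36283
PV of perpetuity: 332743.36283 / (1+0.113)^5 = 194820.01828
Total PV = 7923.25596 + 194820.01828 = 202743.27425

£202743.27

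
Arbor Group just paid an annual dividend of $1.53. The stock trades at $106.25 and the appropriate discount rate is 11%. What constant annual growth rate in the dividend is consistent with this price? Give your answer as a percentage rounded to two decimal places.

9.42%

P = D₀(1+g)/(r−g) ⇒ P(r−g) = D₀(1+g) ⇒ g(P+D₀) = P·r − D₀
g = (P·r − D₀)/(P + D₀) = ($106.25×0.11 − $1.53) / ($106.25 + $1.53) = 0.094243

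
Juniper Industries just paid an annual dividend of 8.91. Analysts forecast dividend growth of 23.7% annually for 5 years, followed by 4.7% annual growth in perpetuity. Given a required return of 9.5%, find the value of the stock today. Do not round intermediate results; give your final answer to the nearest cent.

D_1 = 11.02167
D_2 = 13.63381
D_3 = 16.86502
D_4 = 20.86203
D_5 = 25.80633
Terminal value at year 5: TV = D_5×(1+g_2)/(r−g_2) = 27.01922/0.048 = 562.90052
P_0 = D_1/(1+r)^1 + D_2/(1+r)^2 + D_3/(1+r)^3 + D_4/(1+r)^4 + D_5/(1+r)^5 + TV/(1+r)^5
    = 10.06545 + 11.37074 + 12.84531 + 14.51109 + 16.39289 + 357.56998 = 422.75546

422.76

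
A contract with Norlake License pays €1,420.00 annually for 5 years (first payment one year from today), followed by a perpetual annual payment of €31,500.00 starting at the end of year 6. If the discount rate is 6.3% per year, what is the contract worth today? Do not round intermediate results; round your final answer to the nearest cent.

PV of 5-year annuity: €1,420.00 × [1 − (1+0.063)^−5] / 0.063 = 5933.05396
Perpetuity value at year 5: €31,500.00 / 0.063 = 500000.00000
PV of perpetuity: 500000.00000 / (1+0.063)^5 = 368386.47895
Total PV = 5933.05396 + 368386.47895 = 374319.53292

€374319.53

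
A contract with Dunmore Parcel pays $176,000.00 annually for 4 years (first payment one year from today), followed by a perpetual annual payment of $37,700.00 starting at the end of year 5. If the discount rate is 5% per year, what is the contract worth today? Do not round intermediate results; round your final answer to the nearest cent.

PV of 4-year annuity: $176,000.00 × [1 − (1+0.05)^−4] / 0.05 = 624087.28873
Perpetuity value at year 4: $37,700.00 / 0.05 = 754000.00000
PV of perpetuity: 754000.00000 / (1+0.05)^4 = 620317.66599
Total PV = 624087.28873 + 620317.66599 = 1244404.95473

$1244404.95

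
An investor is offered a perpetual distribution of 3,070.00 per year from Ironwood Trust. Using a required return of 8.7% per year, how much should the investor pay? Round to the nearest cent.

Level perpetuity: PV = C / r = 3,070.00 / 0.087 = 35,287.36

35287.36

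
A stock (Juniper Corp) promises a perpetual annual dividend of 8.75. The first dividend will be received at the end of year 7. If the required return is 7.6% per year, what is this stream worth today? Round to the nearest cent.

74.19

Value at end of year 6: C / r = 8.75 / 0.076 = 115.1316
Discount to today: PV = 115.1316 / (1 + 0.076)^6 = 115.1316 / 1.551935 = 74.19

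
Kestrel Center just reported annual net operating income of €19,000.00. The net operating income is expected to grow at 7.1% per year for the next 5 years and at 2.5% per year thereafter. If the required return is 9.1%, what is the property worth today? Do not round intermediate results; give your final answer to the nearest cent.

€358904.40

D_1 = 20349.00000
D_2 = 21793.77900
D_3 = 23341.13731
D_4 = 24998.35806
D_5 = 26773.24148
Terminal value at year 5: TV = D_5×(1+g_2)/(r−g_2) = 27442.57252/0.066 = 415796.55329
P_0 = D_1/(1+r)^1 + D_2/(1+r)^2 + D_3/(1+r)^3 + D_4/(1+r)^4 + D_5/(1+r)^5 + TV/(1+r)^5
    = 18651.69569 + 18309.77643 + 17974.12517 + 17644.62700 + 17321.16912 + 269003.00533 = 358904.39875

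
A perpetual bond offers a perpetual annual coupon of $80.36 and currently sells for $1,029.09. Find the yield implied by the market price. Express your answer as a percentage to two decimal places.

7.81%

P = C/r ⇒ r = C/P = $80.36/$1,029.09 = 0.078088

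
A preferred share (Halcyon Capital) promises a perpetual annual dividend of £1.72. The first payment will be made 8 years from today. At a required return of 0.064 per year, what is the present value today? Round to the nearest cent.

Value at end of year 7: C / r = £1.72 / 0.064 = £26.8750
Discount to today: PV = £26.8750 / (1 + 0.064)^7 = £26.8750 / 1.543801 = £17.41

£17.41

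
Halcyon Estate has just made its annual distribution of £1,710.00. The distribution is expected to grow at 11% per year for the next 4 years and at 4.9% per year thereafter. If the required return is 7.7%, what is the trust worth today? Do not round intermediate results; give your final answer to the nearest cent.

£79664.34

D_1 = 1898.10000
D_2 = 2106.89100
D_3 = 2338.64901
D_4 = 2595.90040
Terminal value at year 4: TV = D_4×(1+g_2)/(r−g_2) = 2723.09952/0.028 = 97253.55431
P_0 = D_1/(1+r)^1 + D_2/(1+r)^2 + D_3/(1+r)^3 + D_4/(1+r)^4 + TV/(1+r)^4
    = 1762.39554 + 1816.39652 + 1872.05212 + 1929.41305 + 72284.08188 = 79664.33912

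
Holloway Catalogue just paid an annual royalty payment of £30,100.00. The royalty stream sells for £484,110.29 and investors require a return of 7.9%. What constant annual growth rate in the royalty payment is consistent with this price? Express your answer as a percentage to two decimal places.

P = D₀(1+g)/(r−g) ⇒ P(r−g) = D₀(1+g) ⇒ g(P+D₀) = P·r − D₀
g = (P·r − D₀)/(P + D₀) = (£484,110.29×0.079 − £30,100.00) / (£484,110.29 + £30,100.00) = 0.015839

1.58%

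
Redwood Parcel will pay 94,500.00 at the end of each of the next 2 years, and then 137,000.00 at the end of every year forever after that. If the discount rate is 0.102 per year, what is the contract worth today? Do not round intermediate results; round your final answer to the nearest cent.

1269574.42

PV of 2-year annuity: 94,500.00 × [1 − (1+0.102)^−2] / 0.102 = 163569.12527
Perpetuity value at year 2: 137,000.00 / 0.102 = 1343137.25490
PV of perpetuity: 1343137.25490 / (1+0.102)^2 = 1106005.29552
Total PV = 163569.12527 + 1106005.29552 = 1269574.42079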